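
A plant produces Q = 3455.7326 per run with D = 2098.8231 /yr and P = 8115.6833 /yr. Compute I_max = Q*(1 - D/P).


D/P = 0.2586
1 - D/P = 0.7414
I_max = 3455.7326 * 0.7414 = 2562.0344

2562.0344 units


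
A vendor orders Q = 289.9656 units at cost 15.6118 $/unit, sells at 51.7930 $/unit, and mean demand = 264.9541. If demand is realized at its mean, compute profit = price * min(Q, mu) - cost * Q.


Sales at mu = min(289.9656, 264.9541) = 264.9541
Revenue = 51.7930 * 264.9541 = 13722.7677
Total cost = 15.6118 * 289.9656 = 4526.8850
Profit = 13722.7677 - 4526.8850 = 9195.8827

9195.8827 $


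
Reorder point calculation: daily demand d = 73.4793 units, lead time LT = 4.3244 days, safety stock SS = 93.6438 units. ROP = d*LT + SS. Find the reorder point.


d*LT = 73.4793 * 4.3244 = 317.7539
ROP = 317.7539 + 93.6438 = 411.3977

411.3977 units


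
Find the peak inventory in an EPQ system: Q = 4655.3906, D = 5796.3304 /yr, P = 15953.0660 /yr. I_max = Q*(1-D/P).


D/P = 0.3633
1 - D/P = 0.6367
I_max = 4655.3906 * 0.6367 = 2963.9175

2963.9175 units


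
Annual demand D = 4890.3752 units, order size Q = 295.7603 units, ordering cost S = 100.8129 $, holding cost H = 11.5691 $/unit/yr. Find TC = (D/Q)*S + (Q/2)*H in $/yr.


Ordering cost = D*S/Q = 1666.9340
Holding cost = Q*H/2 = 1710.8402
TC = 1666.9340 + 1710.8402 = 3377.7743

3377.7743 $/yr


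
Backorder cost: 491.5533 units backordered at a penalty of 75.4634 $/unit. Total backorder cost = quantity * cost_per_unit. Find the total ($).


Total = 491.5533 * 75.4634 = 37094.2833

37094.2833 $


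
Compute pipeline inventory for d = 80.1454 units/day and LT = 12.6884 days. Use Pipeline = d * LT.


Pipeline = 80.1454 * 12.6884 = 1016.9169

1016.9169 units


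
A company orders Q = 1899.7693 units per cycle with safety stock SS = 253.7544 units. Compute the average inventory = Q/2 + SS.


Q/2 = 949.8846
Avg = 949.8846 + 253.7544 = 1203.6390

1203.6390 units


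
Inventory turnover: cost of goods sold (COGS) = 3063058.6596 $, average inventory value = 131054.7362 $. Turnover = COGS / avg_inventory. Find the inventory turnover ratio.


Turnover = 3063058.6596 / 131054.7362 = 23.3724

23.3724


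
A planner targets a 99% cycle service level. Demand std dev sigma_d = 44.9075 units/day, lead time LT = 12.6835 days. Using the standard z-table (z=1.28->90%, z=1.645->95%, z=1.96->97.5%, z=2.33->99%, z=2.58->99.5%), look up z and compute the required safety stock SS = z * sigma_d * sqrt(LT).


From the table, SL = 99% corresponds to z = 2.33
sqrt(LT) = sqrt(12.6835) = 3.5614
SS = 2.33 * 44.9075 * 3.5614 = 372.6442

372.6442 units


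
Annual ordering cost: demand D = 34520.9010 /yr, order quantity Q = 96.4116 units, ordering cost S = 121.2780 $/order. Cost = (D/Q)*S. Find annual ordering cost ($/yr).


Number of orders = D/Q = 358.0575
Cost = 358.0575 * 121.2780 = 43424.5032

43424.5032 $/yr


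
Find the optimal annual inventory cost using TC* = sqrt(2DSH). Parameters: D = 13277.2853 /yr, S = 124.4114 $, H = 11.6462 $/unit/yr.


2*D*S*H = 38475449.6733
TC* = sqrt(38475449.6733) = 6202.8582

6202.8582 $/yr


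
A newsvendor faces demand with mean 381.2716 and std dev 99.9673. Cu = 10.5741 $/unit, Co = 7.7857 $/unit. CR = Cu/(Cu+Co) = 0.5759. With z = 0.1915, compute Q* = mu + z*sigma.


CR = Cu/(Cu+Co) = 10.5741/(10.5741+7.7857) = 0.5759
z = 0.1915
Q* = 381.2716 + 0.1915 * 99.9673 = 400.4153

400.4153 units


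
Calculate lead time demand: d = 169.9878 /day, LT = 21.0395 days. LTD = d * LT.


LTD = 169.9878 * 21.0395 = 3576.4583

3576.4583 units


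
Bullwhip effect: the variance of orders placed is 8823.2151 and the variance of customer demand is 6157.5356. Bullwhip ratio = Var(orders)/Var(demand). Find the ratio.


BW = 8823.2151 / 6157.5356 = 1.4329

1.4329


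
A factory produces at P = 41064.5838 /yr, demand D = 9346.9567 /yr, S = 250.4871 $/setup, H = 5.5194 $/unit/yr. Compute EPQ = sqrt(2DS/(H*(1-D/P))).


1 - D/P = 1 - 0.2276 = 0.7724
H*(1-D/P) = 4.2631
2DS = 4682584.1552
EPQ = sqrt(1098399.8341) = 1048.0457

1048.0457 units


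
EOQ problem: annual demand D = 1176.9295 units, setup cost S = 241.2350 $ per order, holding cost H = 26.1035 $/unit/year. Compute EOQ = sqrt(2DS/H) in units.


2*D*S = 2 * 1176.9295 * 241.2350 = 567833.1759
2*D*S/H = 21753.1433
EOQ = sqrt(21753.1433) = 147.4895

147.4895 units


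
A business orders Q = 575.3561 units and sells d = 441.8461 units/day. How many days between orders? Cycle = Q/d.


Cycle = 575.3561 / 441.8461 = 1.3022

1.3022 days


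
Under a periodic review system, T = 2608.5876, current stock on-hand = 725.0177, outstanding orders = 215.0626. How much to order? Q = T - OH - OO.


Inventory position = OH + OO = 725.0177 + 215.0626 = 940.0803
Q = 2608.5876 - 940.0803 = 1668.5073

1668.5073 units


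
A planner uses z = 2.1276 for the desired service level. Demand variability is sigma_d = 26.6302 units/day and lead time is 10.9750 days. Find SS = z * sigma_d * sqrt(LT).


sqrt(LT) = sqrt(10.9750) = 3.3129
SS = 2.1276 * 26.6302 * 3.3129 = 187.7010

187.7010 units


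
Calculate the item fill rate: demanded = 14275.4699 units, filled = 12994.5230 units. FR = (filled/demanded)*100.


FR = 12994.5230 / 14275.4699 * 100 = 91.0269

91.0269%


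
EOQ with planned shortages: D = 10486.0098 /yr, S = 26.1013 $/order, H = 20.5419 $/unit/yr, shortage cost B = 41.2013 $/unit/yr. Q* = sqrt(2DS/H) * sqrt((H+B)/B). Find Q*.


sqrt(2DS/H) = 163.2416
sqrt((H+B)/B) = 1.2242
Q* = 163.2416 * 1.2242 = 199.8343

199.8343 units


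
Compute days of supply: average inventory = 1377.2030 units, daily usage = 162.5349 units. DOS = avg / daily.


DOS = 1377.2030 / 162.5349 = 8.4733

8.4733 days


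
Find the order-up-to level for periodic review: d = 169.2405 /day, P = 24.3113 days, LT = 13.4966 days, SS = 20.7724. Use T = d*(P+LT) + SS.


P + LT = 37.8079
d*(P+LT) = 169.2405 * 37.8079 = 6398.6279
T = 6398.6279 + 20.7724 = 6419.4003

6419.4003 units


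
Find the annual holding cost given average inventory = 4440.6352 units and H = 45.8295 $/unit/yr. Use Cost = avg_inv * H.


Cost = 4440.6352 * 45.8295 = 203512.0909

203512.0909 $/yr


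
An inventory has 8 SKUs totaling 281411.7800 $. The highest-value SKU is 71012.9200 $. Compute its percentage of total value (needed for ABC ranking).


Top item = 71012.9200
Total = 281411.7800
Percentage = 71012.9200 / 281411.7800 * 100 = 25.2345

25.2345%


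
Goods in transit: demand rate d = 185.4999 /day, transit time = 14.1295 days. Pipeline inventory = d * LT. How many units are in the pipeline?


Pipeline = 185.4999 * 14.1295 = 2621.0208

2621.0208 units


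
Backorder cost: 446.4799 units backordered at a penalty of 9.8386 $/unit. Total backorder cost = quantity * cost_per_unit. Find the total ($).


Total = 446.4799 * 9.8386 = 4392.7371

4392.7371 $


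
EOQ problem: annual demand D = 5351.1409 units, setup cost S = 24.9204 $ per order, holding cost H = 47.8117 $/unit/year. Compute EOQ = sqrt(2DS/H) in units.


2*D*S = 2 * 5351.1409 * 24.9204 = 266705.1434
2*D*S/H = 5578.2401
EOQ = sqrt(5578.2401) = 74.6876

74.6876 units


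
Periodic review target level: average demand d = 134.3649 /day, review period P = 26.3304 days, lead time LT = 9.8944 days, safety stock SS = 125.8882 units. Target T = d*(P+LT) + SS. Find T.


P + LT = 36.2248
d*(P+LT) = 134.3649 * 36.2248 = 4867.3416
T = 4867.3416 + 125.8882 = 4993.2298

4993.2298 units


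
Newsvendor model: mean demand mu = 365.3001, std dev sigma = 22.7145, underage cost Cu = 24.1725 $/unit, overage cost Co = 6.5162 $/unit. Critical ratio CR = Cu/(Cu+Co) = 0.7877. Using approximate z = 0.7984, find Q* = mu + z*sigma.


CR = Cu/(Cu+Co) = 24.1725/(24.1725+6.5162) = 0.7877
z = 0.7984
Q* = 365.3001 + 0.7984 * 22.7145 = 383.4354

383.4354 units


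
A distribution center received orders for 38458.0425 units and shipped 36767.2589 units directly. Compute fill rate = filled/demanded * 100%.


FR = 36767.2589 / 38458.0425 * 100 = 95.6036

95.6036%


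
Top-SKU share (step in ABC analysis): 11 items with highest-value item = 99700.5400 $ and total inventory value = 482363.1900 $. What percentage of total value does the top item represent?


Top item = 99700.5400
Total = 482363.1900
Percentage = 99700.5400 / 482363.1900 * 100 = 20.6692

20.6692%


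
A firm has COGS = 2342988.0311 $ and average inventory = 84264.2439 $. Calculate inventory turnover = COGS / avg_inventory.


Turnover = 2342988.0311 / 84264.2439 = 27.8052

27.8052


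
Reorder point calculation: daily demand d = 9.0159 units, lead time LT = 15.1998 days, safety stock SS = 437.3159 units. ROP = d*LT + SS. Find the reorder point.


d*LT = 9.0159 * 15.1998 = 137.0399
ROP = 137.0399 + 437.3159 = 574.3558

574.3558 units


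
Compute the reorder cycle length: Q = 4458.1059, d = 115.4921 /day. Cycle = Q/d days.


Cycle = 4458.1059 / 115.4921 = 38.6010

38.6010 days


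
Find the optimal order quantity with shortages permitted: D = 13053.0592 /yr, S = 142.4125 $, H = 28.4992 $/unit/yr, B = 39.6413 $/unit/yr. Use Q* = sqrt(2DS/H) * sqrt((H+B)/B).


sqrt(2DS/H) = 361.1843
sqrt((H+B)/B) = 1.3111
Q* = 361.1843 * 1.3111 = 473.5410

473.5410 units


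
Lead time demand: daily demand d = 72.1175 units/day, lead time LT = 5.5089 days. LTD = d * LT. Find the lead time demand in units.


LTD = 72.1175 * 5.5089 = 397.2881

397.2881 units


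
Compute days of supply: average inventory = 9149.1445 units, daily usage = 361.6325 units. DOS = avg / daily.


DOS = 9149.1445 / 361.6325 = 25.2996

25.2996 days


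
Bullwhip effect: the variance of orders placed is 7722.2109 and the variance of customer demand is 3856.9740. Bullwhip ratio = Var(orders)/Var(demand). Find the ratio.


BW = 7722.2109 / 3856.9740 = 2.0021

2.0021


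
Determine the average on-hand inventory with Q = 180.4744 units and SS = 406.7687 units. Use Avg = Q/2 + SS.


Q/2 = 90.2372
Avg = 90.2372 + 406.7687 = 497.0059

497.0059 units


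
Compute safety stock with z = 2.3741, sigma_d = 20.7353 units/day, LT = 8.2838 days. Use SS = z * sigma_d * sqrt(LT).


sqrt(LT) = sqrt(8.2838) = 2.8782
SS = 2.3741 * 20.7353 * 2.8782 = 141.6851

141.6851 units


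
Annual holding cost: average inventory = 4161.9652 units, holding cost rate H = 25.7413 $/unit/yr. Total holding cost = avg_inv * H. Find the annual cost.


Cost = 4161.9652 * 25.7413 = 107134.3948

107134.3948 $/yr


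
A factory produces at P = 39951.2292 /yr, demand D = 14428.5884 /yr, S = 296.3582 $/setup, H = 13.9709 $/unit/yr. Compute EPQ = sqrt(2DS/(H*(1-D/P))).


1 - D/P = 1 - 0.3612 = 0.6388
H*(1-D/P) = 8.9252
2DS = 8552060.9735
EPQ = sqrt(958188.4734) = 978.8710

978.8710 units


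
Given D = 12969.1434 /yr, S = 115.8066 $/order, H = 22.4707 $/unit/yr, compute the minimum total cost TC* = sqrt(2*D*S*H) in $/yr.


2*D*S*H = 67498046.0262
TC* = sqrt(67498046.0262) = 8215.7194

8215.7194 $/yr


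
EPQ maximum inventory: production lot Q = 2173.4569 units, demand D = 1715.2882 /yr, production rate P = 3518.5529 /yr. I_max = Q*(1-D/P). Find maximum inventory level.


D/P = 0.4875
1 - D/P = 0.5125
I_max = 2173.4569 * 0.5125 = 1113.9006

1113.9006 units


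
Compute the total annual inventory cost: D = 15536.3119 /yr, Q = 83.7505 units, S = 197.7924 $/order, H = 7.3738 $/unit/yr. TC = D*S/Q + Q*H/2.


Ordering cost = D*S/Q = 36691.8934
Holding cost = Q*H/2 = 308.7797
TC = 36691.8934 + 308.7797 = 37000.6731

37000.6731 $/yr


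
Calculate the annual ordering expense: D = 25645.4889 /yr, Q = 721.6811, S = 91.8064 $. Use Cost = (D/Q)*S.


Number of orders = D/Q = 35.5358
Cost = 35.5358 * 91.8064 = 3262.4105

3262.4105 $/yr


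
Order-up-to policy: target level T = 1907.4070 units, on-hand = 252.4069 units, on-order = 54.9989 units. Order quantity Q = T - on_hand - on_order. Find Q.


Inventory position = OH + OO = 252.4069 + 54.9989 = 307.4058
Q = 1907.4070 - 307.4058 = 1600.0012

1600.0012 units


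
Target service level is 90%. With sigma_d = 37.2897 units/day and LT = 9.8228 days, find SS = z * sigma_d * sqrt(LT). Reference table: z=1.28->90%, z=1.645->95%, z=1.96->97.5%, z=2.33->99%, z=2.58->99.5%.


From the table, SL = 90% corresponds to z = 1.28
sqrt(LT) = sqrt(9.8228) = 3.1341
SS = 1.28 * 37.2897 * 3.1341 = 149.5948

149.5948 units


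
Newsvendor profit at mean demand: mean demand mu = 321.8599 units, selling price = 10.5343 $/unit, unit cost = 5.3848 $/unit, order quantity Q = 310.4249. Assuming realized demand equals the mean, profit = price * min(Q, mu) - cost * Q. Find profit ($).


Sales at mu = min(310.4249, 321.8599) = 310.4249
Revenue = 10.5343 * 310.4249 = 3270.1090
Total cost = 5.3848 * 310.4249 = 1671.5760
Profit = 3270.1090 - 1671.5760 = 1598.5330

1598.5330 $


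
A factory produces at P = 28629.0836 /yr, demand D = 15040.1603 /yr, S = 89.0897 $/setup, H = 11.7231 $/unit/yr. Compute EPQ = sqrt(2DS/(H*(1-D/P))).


1 - D/P = 1 - 0.5253 = 0.4747
H*(1-D/P) = 5.5644
2DS = 2679846.7382
EPQ = sqrt(481603.7800) = 693.9768

693.9768 units


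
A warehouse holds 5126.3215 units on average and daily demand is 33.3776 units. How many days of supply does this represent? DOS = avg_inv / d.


DOS = 5126.3215 / 33.3776 = 153.5857

153.5857 days


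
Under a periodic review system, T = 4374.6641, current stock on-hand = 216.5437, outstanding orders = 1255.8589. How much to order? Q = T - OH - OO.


Inventory position = OH + OO = 216.5437 + 1255.8589 = 1472.4026
Q = 4374.6641 - 1472.4026 = 2902.2615

2902.2615 units


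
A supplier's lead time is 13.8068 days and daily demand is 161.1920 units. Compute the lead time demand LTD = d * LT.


LTD = 161.1920 * 13.8068 = 2225.5457

2225.5457 units


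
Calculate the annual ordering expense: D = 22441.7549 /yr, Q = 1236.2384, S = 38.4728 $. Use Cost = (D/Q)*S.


Number of orders = D/Q = 18.1533
Cost = 18.1533 * 38.4728 = 698.4067

698.4067 $/yr


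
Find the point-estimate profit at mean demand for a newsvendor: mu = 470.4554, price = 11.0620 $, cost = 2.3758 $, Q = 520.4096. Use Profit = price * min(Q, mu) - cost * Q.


Sales at mu = min(520.4096, 470.4554) = 470.4554
Revenue = 11.0620 * 470.4554 = 5204.1776
Total cost = 2.3758 * 520.4096 = 1236.3891
Profit = 5204.1776 - 1236.3891 = 3967.7885

3967.7885 $


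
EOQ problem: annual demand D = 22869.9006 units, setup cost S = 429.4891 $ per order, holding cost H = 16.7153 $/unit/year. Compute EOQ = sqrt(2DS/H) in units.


2*D*S = 2 * 22869.9006 * 429.4891 = 19644746.0516
2*D*S/H = 1175255.3679
EOQ = sqrt(1175255.3679) = 1084.0920

1084.0920 units


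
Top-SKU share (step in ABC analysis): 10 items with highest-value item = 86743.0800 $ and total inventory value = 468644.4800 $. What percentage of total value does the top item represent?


Top item = 86743.0800
Total = 468644.4800
Percentage = 86743.0800 / 468644.4800 * 100 = 18.5094

18.5094%


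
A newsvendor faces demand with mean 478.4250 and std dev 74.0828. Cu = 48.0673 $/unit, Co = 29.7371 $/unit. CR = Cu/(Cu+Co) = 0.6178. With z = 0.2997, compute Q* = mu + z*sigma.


CR = Cu/(Cu+Co) = 48.0673/(48.0673+29.7371) = 0.6178
z = 0.2997
Q* = 478.4250 + 0.2997 * 74.0828 = 500.6276

500.6276 units


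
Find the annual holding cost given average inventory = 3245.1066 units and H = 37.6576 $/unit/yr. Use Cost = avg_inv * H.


Cost = 3245.1066 * 37.6576 = 122202.9263

122202.9263 $/yr


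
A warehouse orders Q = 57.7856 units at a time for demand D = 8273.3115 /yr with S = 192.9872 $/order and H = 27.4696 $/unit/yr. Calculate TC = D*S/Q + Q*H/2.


Ordering cost = D*S/Q = 27630.4689
Holding cost = Q*H/2 = 793.6737
TC = 27630.4689 + 793.6737 = 28424.1425

28424.1425 $/yr


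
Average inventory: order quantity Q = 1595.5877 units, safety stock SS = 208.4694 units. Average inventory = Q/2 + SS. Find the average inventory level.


Q/2 = 797.7939
Avg = 797.7939 + 208.4694 = 1006.2632

1006.2632 units


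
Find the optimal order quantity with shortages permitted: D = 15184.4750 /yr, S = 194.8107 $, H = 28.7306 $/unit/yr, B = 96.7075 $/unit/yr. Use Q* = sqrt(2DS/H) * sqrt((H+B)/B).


sqrt(2DS/H) = 453.7838
sqrt((H+B)/B) = 1.1389
Q* = 453.7838 * 1.1389 = 516.8132

516.8132 units


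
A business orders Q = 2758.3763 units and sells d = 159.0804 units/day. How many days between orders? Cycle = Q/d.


Cycle = 2758.3763 / 159.0804 = 17.3395

17.3395 days


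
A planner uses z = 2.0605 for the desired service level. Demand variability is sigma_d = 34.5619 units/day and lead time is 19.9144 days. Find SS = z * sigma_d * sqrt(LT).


sqrt(LT) = sqrt(19.9144) = 4.4626
SS = 2.0605 * 34.5619 * 4.4626 = 317.8000

317.8000 units


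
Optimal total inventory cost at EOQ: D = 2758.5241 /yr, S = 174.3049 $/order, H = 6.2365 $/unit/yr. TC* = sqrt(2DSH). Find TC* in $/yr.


2*D*S*H = 5997321.0873
TC* = sqrt(5997321.0873) = 2448.9429

2448.9429 $/yr


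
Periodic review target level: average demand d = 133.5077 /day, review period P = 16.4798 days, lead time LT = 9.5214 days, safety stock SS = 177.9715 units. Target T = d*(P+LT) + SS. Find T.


P + LT = 26.0012
d*(P+LT) = 133.5077 * 26.0012 = 3471.3604
T = 3471.3604 + 177.9715 = 3649.3319

3649.3319 units


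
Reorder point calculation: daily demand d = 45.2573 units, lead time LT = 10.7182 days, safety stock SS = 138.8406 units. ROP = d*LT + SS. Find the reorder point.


d*LT = 45.2573 * 10.7182 = 485.0768
ROP = 485.0768 + 138.8406 = 623.9174

623.9174 units


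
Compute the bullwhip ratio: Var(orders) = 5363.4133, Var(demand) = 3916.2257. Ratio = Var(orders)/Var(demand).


BW = 5363.4133 / 3916.2257 = 1.3695

1.3695


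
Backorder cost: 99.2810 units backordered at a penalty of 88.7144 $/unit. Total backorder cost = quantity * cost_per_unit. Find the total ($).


Total = 99.2810 * 88.7144 = 8807.6543

8807.6543 $


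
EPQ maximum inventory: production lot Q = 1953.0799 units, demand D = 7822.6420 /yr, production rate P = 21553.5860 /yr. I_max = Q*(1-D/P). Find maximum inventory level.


D/P = 0.3629
1 - D/P = 0.6371
I_max = 1953.0799 * 0.6371 = 1244.2306

1244.2306 units


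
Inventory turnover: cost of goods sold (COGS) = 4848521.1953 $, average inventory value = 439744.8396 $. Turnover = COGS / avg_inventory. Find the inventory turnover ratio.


Turnover = 4848521.1953 / 439744.8396 = 11.0258

11.0258


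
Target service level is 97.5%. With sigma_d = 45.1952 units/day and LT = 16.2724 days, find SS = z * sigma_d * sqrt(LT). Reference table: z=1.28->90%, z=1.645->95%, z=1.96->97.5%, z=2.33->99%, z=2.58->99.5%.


From the table, SL = 97.5% corresponds to z = 1.96
sqrt(LT) = sqrt(16.2724) = 4.0339
SS = 1.96 * 45.1952 * 4.0339 = 357.3339

357.3339 units


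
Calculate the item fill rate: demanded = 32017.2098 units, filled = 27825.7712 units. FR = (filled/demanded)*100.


FR = 27825.7712 / 32017.2098 * 100 = 86.9088

86.9088%


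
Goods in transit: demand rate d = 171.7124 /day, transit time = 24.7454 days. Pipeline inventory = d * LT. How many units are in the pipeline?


Pipeline = 171.7124 * 24.7454 = 4249.0920

4249.0920 units


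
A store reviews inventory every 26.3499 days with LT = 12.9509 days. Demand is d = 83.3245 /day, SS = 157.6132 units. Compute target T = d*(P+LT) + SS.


P + LT = 39.3008
d*(P+LT) = 83.3245 * 39.3008 = 3274.7195
T = 3274.7195 + 157.6132 = 3432.3327

3432.3327 units


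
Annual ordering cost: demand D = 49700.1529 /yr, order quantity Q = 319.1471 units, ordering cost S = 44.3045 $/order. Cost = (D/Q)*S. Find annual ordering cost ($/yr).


Number of orders = D/Q = 155.7280
Cost = 155.7280 * 44.3045 = 6899.4530

6899.4530 $/yr


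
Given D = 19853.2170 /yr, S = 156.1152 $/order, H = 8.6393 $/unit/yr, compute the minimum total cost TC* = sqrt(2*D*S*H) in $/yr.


2*D*S*H = 53553101.7836
TC* = sqrt(53553101.7836) = 7317.9985

7317.9985 $/yr


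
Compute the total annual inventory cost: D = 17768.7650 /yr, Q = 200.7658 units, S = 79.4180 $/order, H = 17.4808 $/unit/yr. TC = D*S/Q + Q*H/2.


Ordering cost = D*S/Q = 7028.8853
Holding cost = Q*H/2 = 1754.7734
TC = 7028.8853 + 1754.7734 = 8783.6587

8783.6587 $/yr


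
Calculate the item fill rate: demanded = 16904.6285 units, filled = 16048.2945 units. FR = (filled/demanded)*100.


FR = 16048.2945 / 16904.6285 * 100 = 94.9343

94.9343%


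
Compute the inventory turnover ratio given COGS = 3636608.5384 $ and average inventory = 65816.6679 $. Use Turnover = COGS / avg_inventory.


Turnover = 3636608.5384 / 65816.6679 = 55.2536

55.2536


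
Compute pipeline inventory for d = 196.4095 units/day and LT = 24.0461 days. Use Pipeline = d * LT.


Pipeline = 196.4095 * 24.0461 = 4722.8825

4722.8825 units


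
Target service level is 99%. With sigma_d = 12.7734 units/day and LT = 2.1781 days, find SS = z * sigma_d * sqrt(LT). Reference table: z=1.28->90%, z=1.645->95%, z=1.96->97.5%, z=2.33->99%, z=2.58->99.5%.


From the table, SL = 99% corresponds to z = 2.33
sqrt(LT) = sqrt(2.1781) = 1.4758
SS = 2.33 * 12.7734 * 1.4758 = 43.9239

43.9239 units


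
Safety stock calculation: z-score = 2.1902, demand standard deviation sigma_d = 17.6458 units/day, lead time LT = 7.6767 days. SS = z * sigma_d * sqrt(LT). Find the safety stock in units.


sqrt(LT) = sqrt(7.6767) = 2.7707
SS = 2.1902 * 17.6458 * 2.7707 = 107.0810

107.0810 units


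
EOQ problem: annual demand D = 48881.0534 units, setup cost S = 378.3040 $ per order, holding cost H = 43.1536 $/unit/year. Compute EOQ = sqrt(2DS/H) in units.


2*D*S = 2 * 48881.0534 * 378.3040 = 36983796.0509
2*D*S/H = 857026.9004
EOQ = sqrt(857026.9004) = 925.7575

925.7575 units


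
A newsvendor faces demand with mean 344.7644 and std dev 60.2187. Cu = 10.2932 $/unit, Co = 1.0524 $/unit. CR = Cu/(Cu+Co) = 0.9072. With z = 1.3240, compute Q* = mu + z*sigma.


CR = Cu/(Cu+Co) = 10.2932/(10.2932+1.0524) = 0.9072
z = 1.3240
Q* = 344.7644 + 1.3240 * 60.2187 = 424.4940

424.4940 units


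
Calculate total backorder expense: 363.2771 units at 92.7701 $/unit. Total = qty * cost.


Total = 363.2771 * 92.7701 = 33701.2529

33701.2529 $


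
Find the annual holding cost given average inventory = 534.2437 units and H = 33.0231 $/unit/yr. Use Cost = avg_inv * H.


Cost = 534.2437 * 33.0231 = 17642.3831

17642.3831 $/yr


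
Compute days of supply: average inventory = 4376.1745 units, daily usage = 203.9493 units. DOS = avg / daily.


DOS = 4376.1745 / 203.9493 = 21.4572

21.4572 days


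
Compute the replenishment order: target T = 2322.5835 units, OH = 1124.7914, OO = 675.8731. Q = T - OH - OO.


Inventory position = OH + OO = 1124.7914 + 675.8731 = 1800.6645
Q = 2322.5835 - 1800.6645 = 521.9190

521.9190 units


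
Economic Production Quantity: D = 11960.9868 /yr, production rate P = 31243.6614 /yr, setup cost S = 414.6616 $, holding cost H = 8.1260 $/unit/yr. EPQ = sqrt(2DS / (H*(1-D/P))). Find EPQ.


1 - D/P = 1 - 0.3828 = 0.6172
H*(1-D/P) = 5.0151
2DS = 9919523.8481
EPQ = sqrt(1977919.7086) = 1406.3853

1406.3853 units


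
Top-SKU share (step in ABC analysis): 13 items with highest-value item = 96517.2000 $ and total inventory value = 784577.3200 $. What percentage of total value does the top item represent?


Top item = 96517.2000
Total = 784577.3200
Percentage = 96517.2000 / 784577.3200 * 100 = 12.3018

12.3018%


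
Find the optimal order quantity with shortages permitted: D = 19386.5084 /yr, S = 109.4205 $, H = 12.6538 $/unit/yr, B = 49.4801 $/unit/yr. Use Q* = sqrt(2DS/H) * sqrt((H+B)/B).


sqrt(2DS/H) = 579.0335
sqrt((H+B)/B) = 1.1206
Q* = 579.0335 * 1.1206 = 648.8625

648.8625 units


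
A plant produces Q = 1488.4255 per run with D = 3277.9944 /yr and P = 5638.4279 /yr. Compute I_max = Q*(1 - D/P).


D/P = 0.5814
1 - D/P = 0.4186
I_max = 1488.4255 * 0.4186 = 623.1044

623.1044 units


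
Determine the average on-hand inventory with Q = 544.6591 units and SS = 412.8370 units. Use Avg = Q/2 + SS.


Q/2 = 272.3295
Avg = 272.3295 + 412.8370 = 685.1665

685.1665 units


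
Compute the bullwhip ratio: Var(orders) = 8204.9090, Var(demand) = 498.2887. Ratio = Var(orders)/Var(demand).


BW = 8204.9090 / 498.2887 = 16.4662

16.4662


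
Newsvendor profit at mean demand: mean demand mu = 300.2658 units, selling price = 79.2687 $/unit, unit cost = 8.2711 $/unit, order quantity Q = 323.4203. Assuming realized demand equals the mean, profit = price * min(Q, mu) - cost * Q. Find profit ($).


Sales at mu = min(323.4203, 300.2658) = 300.2658
Revenue = 79.2687 * 300.2658 = 23801.6796
Total cost = 8.2711 * 323.4203 = 2675.0416
Profit = 23801.6796 - 2675.0416 = 21126.6380

21126.6380 $


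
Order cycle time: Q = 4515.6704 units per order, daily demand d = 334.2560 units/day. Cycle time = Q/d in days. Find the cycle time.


Cycle = 4515.6704 / 334.2560 = 13.5096

13.5096 days


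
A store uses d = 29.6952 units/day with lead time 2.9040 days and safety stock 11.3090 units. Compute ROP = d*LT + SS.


d*LT = 29.6952 * 2.9040 = 86.2349
ROP = 86.2349 + 11.3090 = 97.5439

97.5439 units


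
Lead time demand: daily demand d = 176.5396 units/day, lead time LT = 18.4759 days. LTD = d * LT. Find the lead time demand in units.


LTD = 176.5396 * 18.4759 = 3261.7280

3261.7280 units


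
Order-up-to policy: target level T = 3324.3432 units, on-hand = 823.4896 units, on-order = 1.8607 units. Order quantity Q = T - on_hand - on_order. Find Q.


Inventory position = OH + OO = 823.4896 + 1.8607 = 825.3503
Q = 3324.3432 - 825.3503 = 2498.9929

2498.9929 units


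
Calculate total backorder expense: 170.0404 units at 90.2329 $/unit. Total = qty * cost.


Total = 170.0404 * 90.2329 = 15343.2384

15343.2384 $


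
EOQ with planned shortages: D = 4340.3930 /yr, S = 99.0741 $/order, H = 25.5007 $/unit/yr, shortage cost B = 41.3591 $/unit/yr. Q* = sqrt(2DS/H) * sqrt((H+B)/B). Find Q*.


sqrt(2DS/H) = 183.6469
sqrt((H+B)/B) = 1.2714
Q* = 183.6469 * 1.2714 = 233.4966

233.4966 units


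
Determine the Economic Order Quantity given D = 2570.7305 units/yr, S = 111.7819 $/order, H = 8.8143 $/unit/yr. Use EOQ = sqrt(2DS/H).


2*D*S = 2 * 2570.7305 * 111.7819 = 574722.2794
2*D*S/H = 65203.3944
EOQ = sqrt(65203.3944) = 255.3496

255.3496 units


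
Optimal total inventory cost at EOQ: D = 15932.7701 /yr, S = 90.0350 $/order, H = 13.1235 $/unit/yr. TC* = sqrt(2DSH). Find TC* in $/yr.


2*D*S*H = 37651504.0729
TC* = sqrt(37651504.0729) = 6136.0821

6136.0821 $/yr


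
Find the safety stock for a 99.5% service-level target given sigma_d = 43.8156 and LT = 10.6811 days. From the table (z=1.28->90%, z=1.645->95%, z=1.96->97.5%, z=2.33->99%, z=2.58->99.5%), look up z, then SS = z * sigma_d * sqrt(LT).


From the table, SL = 99.5% corresponds to z = 2.58
sqrt(LT) = sqrt(10.6811) = 3.2682
SS = 2.58 * 43.8156 * 3.2682 = 369.4507

369.4507 units


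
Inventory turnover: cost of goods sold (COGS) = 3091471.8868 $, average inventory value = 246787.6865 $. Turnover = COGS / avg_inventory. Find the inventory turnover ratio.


Turnover = 3091471.8868 / 246787.6865 = 12.5268

12.5268


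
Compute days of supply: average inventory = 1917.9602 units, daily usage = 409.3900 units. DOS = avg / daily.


DOS = 1917.9602 / 409.3900 = 4.6849

4.6849 days


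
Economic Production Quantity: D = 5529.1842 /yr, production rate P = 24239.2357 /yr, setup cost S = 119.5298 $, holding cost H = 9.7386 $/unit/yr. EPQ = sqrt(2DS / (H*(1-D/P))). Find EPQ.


1 - D/P = 1 - 0.2281 = 0.7719
H*(1-D/P) = 7.5171
2DS = 1321804.5632
EPQ = sqrt(175838.7782) = 419.3313

419.3313 units


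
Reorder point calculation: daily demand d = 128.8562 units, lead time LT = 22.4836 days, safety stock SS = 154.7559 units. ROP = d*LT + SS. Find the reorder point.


d*LT = 128.8562 * 22.4836 = 2897.1513
ROP = 2897.1513 + 154.7559 = 3051.9072

3051.9072 units


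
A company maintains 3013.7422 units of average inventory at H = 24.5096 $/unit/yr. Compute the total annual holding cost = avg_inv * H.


Cost = 3013.7422 * 24.5096 = 73865.6158

73865.6158 $/yr


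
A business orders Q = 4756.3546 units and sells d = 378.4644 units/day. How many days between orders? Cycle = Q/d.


Cycle = 4756.3546 / 378.4644 = 12.5675

12.5675 days


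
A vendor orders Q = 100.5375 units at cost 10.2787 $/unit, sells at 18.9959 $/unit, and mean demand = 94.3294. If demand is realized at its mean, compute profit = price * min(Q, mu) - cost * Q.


Sales at mu = min(100.5375, 94.3294) = 94.3294
Revenue = 18.9959 * 94.3294 = 1791.8718
Total cost = 10.2787 * 100.5375 = 1033.3948
Profit = 1791.8718 - 1033.3948 = 758.4770

758.4770 $


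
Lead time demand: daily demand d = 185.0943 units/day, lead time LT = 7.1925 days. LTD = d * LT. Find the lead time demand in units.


LTD = 185.0943 * 7.1925 = 1331.2908

1331.2908 units


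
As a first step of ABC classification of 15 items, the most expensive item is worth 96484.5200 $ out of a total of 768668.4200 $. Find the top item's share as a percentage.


Top item = 96484.5200
Total = 768668.4200
Percentage = 96484.5200 / 768668.4200 * 100 = 12.5522

12.5522%


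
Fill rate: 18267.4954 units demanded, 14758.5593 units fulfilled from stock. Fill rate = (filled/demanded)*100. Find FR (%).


FR = 14758.5593 / 18267.4954 * 100 = 80.7914

80.7914%


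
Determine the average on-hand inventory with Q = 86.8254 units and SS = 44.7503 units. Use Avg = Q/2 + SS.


Q/2 = 43.4127
Avg = 43.4127 + 44.7503 = 88.1630

88.1630 units


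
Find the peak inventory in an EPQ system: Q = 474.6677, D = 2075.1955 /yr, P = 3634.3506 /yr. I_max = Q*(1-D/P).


D/P = 0.5710
1 - D/P = 0.4290
I_max = 474.6677 * 0.4290 = 203.6349

203.6349 units


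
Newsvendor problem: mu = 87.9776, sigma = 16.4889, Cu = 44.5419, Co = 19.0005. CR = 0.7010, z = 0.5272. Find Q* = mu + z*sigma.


CR = Cu/(Cu+Co) = 44.5419/(44.5419+19.0005) = 0.7010
z = 0.5272
Q* = 87.9776 + 0.5272 * 16.4889 = 96.6705

96.6705 units


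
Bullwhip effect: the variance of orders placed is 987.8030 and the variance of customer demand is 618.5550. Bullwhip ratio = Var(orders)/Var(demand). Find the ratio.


BW = 987.8030 / 618.5550 = 1.5970

1.5970


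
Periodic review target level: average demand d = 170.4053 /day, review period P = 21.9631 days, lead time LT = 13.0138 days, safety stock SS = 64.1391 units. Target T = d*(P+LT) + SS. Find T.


P + LT = 34.9769
d*(P+LT) = 170.4053 * 34.9769 = 5960.2491
T = 5960.2491 + 64.1391 = 6024.3882

6024.3882 units


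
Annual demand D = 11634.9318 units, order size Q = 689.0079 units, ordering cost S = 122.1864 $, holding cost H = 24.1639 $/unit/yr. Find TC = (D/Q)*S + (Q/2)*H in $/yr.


Ordering cost = D*S/Q = 2063.3006
Holding cost = Q*H/2 = 8324.5590
TC = 2063.3006 + 8324.5590 = 10387.8596

10387.8596 $/yr


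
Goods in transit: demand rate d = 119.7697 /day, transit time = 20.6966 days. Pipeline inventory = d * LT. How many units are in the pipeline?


Pipeline = 119.7697 * 20.6966 = 2478.8256

2478.8256 units


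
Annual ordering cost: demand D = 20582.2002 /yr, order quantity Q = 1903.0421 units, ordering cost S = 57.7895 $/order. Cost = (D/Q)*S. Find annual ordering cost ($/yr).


Number of orders = D/Q = 10.8154
Cost = 10.8154 * 57.7895 = 625.0177

625.0177 $/yr


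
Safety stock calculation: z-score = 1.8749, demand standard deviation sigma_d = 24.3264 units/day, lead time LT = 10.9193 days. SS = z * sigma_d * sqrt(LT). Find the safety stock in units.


sqrt(LT) = sqrt(10.9193) = 3.3044
SS = 1.8749 * 24.3264 * 3.3044 = 150.7139

150.7139 units


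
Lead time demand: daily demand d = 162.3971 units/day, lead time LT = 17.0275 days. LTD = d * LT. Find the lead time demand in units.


LTD = 162.3971 * 17.0275 = 2765.2166

2765.2166 units


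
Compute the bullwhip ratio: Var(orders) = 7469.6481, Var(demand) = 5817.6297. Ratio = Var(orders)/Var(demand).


BW = 7469.6481 / 5817.6297 = 1.2840

1.2840


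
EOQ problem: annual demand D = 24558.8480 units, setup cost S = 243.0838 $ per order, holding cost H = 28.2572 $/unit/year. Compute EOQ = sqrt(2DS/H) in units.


2*D*S = 2 * 24558.8480 * 243.0838 = 11939716.1909
2*D*S/H = 422537.1300
EOQ = sqrt(422537.1300) = 650.0286

650.0286 units


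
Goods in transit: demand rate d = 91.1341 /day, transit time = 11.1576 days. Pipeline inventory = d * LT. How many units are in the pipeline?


Pipeline = 91.1341 * 11.1576 = 1016.8378

1016.8378 units


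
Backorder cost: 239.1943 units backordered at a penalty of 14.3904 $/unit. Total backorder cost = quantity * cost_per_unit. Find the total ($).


Total = 239.1943 * 14.3904 = 3442.1017

3442.1017 $


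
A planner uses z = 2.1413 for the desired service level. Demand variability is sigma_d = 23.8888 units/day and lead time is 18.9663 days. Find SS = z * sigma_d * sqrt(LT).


sqrt(LT) = sqrt(18.9663) = 4.3550
SS = 2.1413 * 23.8888 * 4.3550 = 222.7733

222.7733 units


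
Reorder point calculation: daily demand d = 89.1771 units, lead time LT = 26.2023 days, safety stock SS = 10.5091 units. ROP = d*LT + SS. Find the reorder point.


d*LT = 89.1771 * 26.2023 = 2336.6451
ROP = 2336.6451 + 10.5091 = 2347.1542

2347.1542 units


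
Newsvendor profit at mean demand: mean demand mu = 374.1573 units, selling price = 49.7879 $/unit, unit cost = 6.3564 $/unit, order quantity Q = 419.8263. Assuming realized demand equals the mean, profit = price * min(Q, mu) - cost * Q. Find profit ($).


Sales at mu = min(419.8263, 374.1573) = 374.1573
Revenue = 49.7879 * 374.1573 = 18628.5062
Total cost = 6.3564 * 419.8263 = 2668.5839
Profit = 18628.5062 - 2668.5839 = 15959.9223

15959.9223 $


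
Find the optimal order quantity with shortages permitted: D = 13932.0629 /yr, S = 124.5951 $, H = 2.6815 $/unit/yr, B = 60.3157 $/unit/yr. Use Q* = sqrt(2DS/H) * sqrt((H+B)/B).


sqrt(2DS/H) = 1137.8481
sqrt((H+B)/B) = 1.0220
Q* = 1137.8481 * 1.0220 = 1162.8662

1162.8662 units


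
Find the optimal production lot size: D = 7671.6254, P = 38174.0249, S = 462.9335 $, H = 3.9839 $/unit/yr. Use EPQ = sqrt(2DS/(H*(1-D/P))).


1 - D/P = 1 - 0.2010 = 0.7990
H*(1-D/P) = 3.1833
2DS = 7102904.7942
EPQ = sqrt(2231318.2238) = 1493.7598

1493.7598 units


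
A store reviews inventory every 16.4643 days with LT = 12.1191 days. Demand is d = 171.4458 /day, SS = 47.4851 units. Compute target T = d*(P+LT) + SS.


P + LT = 28.5834
d*(P+LT) = 171.4458 * 28.5834 = 4900.5039
T = 4900.5039 + 47.4851 = 4947.9890

4947.9890 units


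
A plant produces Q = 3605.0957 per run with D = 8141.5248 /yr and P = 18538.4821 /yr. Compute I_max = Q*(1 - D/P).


D/P = 0.4392
1 - D/P = 0.5608
I_max = 3605.0957 * 0.5608 = 2021.8498

2021.8498 units


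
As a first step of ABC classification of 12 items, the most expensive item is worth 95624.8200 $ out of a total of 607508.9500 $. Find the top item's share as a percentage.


Top item = 95624.8200
Total = 607508.9500
Percentage = 95624.8200 / 607508.9500 * 100 = 15.7405

15.7405%


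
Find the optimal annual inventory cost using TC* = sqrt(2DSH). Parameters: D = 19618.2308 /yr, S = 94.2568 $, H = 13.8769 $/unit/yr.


2*D*S*H = 51320985.2544
TC* = sqrt(51320985.2544) = 7163.8666

7163.8666 $/yr


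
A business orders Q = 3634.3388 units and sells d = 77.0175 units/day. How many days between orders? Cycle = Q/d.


Cycle = 3634.3388 / 77.0175 = 47.1885

47.1885 days


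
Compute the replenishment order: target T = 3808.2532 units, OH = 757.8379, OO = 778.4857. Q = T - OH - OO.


Inventory position = OH + OO = 757.8379 + 778.4857 = 1536.3236
Q = 3808.2532 - 1536.3236 = 2271.9296

2271.9296 units


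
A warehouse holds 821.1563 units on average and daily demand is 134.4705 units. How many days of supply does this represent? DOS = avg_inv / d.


DOS = 821.1563 / 134.4705 = 6.1066

6.1066 days


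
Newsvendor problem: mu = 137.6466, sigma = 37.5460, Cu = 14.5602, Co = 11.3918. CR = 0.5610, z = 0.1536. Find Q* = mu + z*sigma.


CR = Cu/(Cu+Co) = 14.5602/(14.5602+11.3918) = 0.5610
z = 0.1536
Q* = 137.6466 + 0.1536 * 37.5460 = 143.4137

143.4137 units


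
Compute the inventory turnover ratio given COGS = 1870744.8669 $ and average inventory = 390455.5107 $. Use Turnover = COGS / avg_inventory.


Turnover = 1870744.8669 / 390455.5107 = 4.7912

4.7912


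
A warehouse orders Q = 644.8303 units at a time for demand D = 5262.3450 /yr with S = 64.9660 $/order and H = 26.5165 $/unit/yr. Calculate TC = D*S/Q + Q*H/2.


Ordering cost = D*S/Q = 530.1759
Holding cost = Q*H/2 = 8549.3213
TC = 530.1759 + 8549.3213 = 9079.4973

9079.4973 $/yr


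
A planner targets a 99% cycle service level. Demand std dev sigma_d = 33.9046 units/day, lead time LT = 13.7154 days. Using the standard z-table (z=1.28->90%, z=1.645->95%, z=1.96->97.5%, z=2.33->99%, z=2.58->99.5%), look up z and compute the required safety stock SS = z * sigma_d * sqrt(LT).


From the table, SL = 99% corresponds to z = 2.33
sqrt(LT) = sqrt(13.7154) = 3.7034
SS = 2.33 * 33.9046 * 3.7034 = 292.5626

292.5626 units


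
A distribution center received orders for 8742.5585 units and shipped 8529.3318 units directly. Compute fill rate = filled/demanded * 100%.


FR = 8529.3318 / 8742.5585 * 100 = 97.5610

97.5610%


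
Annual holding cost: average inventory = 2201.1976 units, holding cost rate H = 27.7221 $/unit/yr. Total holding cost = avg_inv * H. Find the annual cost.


Cost = 2201.1976 * 27.7221 = 61021.8200

61021.8200 $/yr


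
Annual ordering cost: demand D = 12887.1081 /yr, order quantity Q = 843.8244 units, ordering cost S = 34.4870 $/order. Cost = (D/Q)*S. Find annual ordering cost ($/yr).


Number of orders = D/Q = 15.2723
Cost = 15.2723 * 34.4870 = 526.6945

526.6945 $/yr


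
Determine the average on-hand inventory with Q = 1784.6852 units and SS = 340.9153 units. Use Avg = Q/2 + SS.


Q/2 = 892.3426
Avg = 892.3426 + 340.9153 = 1233.2579

1233.2579 units


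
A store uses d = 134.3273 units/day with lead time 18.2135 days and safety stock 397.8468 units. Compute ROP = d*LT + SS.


d*LT = 134.3273 * 18.2135 = 2446.5703
ROP = 2446.5703 + 397.8468 = 2844.4171

2844.4171 units


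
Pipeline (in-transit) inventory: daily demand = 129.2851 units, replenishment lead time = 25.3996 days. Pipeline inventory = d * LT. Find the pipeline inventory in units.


Pipeline = 129.2851 * 25.3996 = 3283.7898

3283.7898 units


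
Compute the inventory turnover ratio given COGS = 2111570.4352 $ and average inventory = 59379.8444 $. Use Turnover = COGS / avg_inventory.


Turnover = 2111570.4352 / 59379.8444 = 35.5604

35.5604


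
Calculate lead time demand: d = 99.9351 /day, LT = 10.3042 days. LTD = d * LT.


LTD = 99.9351 * 10.3042 = 1029.7513

1029.7513 units


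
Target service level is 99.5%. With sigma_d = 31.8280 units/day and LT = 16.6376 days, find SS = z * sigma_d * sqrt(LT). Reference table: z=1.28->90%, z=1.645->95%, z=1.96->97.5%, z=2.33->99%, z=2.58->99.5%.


From the table, SL = 99.5% corresponds to z = 2.58
sqrt(LT) = sqrt(16.6376) = 4.0789
SS = 2.58 * 31.8280 * 4.0789 = 334.9457

334.9457 units


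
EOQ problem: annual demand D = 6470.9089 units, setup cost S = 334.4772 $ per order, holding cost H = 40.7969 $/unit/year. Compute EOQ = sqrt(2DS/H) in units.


2*D*S = 2 * 6470.9089 * 334.4772 = 4328742.9807
2*D*S/H = 106104.7036
EOQ = sqrt(106104.7036) = 325.7372

325.7372 units


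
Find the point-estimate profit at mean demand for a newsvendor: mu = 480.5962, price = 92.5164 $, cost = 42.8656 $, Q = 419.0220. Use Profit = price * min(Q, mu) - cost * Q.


Sales at mu = min(419.0220, 480.5962) = 419.0220
Revenue = 92.5164 * 419.0220 = 38766.4070
Total cost = 42.8656 * 419.0220 = 17961.6294
Profit = 38766.4070 - 17961.6294 = 20804.7775

20804.7775 $
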